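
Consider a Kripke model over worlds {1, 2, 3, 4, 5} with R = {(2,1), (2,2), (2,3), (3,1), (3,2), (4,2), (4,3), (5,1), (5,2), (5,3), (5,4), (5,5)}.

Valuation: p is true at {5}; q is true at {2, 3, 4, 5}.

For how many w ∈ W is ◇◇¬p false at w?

1: no successors, so ◇◇¬p fails. ✗
2: successors {1, 2, 3}; ◇¬p there: 1:F, 2:T, 3:T. ✓
3: successors {1, 2}; ◇¬p there: 1:F, 2:T. ✓
4: successors {2, 3}; ◇¬p there: 2:T, 3:T. ✓
5: successors {1, 2, 3, 4, 5}; ◇¬p there: 1:F, 2:T, 3:T, 4:T, 5:T. ✓
Satisfying worlds: {2, 3, 4, 5}.
So ◇◇¬p fails at the other 1 world.

1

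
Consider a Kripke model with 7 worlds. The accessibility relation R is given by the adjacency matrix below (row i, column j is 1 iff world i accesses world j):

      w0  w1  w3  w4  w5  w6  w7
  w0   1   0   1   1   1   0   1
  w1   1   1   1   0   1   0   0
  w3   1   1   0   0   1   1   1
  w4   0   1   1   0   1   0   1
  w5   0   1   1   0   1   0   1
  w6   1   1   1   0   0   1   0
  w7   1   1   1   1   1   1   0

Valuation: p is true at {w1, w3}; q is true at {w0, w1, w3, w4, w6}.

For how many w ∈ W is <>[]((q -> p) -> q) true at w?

w0: successors {w0, w3, w4, w5, w7}; []((q -> p) -> q) there: w0:F, w3:F, w4:F, w5:F, w7:F. ✗
w1: successors {w0, w1, w3, w5}; []((q -> p) -> q) there: w0:F, w1:F, w3:F, w5:F. ✗
w3: successors {w0, w1, w5, w6, w7}; []((q -> p) -> q) there: w0:F, w1:F, w5:F, w6:T, w7:F. ✓
w4: successors {w1, w3, w5, w7}; []((q -> p) -> q) there: w1:F, w3:F, w5:F, w7:F. ✗
w5: successors {w1, w3, w5, w7}; []((q -> p) -> q) there: w1:F, w3:F, w5:F, w7:F. ✗
w6: successors {w0, w1, w3, w6}; []((q -> p) -> q) there: w0:F, w1:F, w3:F, w6:T. ✓
w7: successors {w0, w1, w3, w4, w5, w6}; []((q -> p) -> q) there: w0:F, w1:F, w3:F, w4:F, w5:F, w6:T. ✓
Satisfying worlds: {w3, w6, w7}.

3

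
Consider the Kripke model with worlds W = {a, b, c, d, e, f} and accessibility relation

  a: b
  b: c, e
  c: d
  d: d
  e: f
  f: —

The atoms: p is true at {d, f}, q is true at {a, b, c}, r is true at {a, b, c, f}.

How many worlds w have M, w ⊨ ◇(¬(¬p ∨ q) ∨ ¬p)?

5

a: successors {b}; ¬(¬p ∨ q) ∨ ¬p there: b:T. ✓
b: successors {c, e}; ¬(¬p ∨ q) ∨ ¬p there: c:T, e:T. ✓
c: successors {d}; ¬(¬p ∨ q) ∨ ¬p there: d:T. ✓
d: successors {d}; ¬(¬p ∨ q) ∨ ¬p there: d:T. ✓
e: successors {f}; ¬(¬p ∨ q) ∨ ¬p there: f:T. ✓
f: no successors, so ◇(¬(¬p ∨ q) ∨ ¬p) fails. ✗
Satisfying worlds: {a, b, c, d, e}.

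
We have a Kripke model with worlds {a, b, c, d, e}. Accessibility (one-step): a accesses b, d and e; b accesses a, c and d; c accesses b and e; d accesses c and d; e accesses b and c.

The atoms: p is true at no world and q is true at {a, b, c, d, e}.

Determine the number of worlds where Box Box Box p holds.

a: successors {b, d, e}; Box Box p there: b:F, d:F, e:F. ✗
b: successors {a, c, d}; Box Box p there: a:F, c:F, d:F. ✗
c: successors {b, e}; Box Box p there: b:F, e:F. ✗
d: successors {c, d}; Box Box p there: c:F, d:F. ✗
e: successors {b, c}; Box Box p there: b:F, c:F. ✗
Satisfying worlds: ∅.

0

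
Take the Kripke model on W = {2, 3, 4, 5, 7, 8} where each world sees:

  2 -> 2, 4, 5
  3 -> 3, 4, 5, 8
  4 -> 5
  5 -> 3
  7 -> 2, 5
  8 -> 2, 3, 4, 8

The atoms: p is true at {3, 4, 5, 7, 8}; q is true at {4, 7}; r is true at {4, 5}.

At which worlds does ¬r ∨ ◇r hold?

{2, 3, 4, 7, 8}

2: ¬r is T, ◇r is T. ✓
3: ¬r is T, ◇r is T. ✓
4: ¬r is F, ◇r is T. ✓
5: ¬r is F, ◇r is F. ✗
7: ¬r is T, ◇r is T. ✓
8: ¬r is T, ◇r is T. ✓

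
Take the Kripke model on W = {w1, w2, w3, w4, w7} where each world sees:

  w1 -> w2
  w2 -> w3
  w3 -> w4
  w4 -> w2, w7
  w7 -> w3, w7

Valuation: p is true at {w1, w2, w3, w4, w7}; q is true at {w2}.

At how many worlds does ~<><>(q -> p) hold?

0

w1: <><>(q -> p) is T. ✗
w2: <><>(q -> p) is T. ✗
w3: <><>(q -> p) is T. ✗
w4: <><>(q -> p) is T. ✗
w7: <><>(q -> p) is T. ✗
Satisfying worlds: ∅.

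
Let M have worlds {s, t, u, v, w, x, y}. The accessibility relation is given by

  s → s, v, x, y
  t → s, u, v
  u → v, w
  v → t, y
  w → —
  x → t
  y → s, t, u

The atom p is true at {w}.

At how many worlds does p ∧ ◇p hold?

s: p is F, ◇p is F. ✗
t: p is F, ◇p is F. ✗
u: p is F, ◇p is T. ✗
v: p is F, ◇p is F. ✗
w: p is T, ◇p is F. ✗
x: p is F, ◇p is F. ✗
y: p is F, ◇p is F. ✗
Satisfying worlds: ∅.

0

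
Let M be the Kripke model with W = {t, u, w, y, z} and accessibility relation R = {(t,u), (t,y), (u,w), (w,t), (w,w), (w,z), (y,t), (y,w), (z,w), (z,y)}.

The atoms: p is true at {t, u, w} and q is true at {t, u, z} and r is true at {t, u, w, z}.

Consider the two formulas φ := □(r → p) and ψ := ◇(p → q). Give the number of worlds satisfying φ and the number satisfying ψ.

For □(r → p):
t: successors {u, y}; r → p there: u:T, y:T. ✓
u: successors {w}; r → p there: w:T. ✓
w: successors {t, w, z}; r → p there: t:T, w:T, z:F. ✗
y: successors {t, w}; r → p there: t:T, w:T. ✓
z: successors {w, y}; r → p there: w:T, y:T. ✓
— 4 worlds.
For ◇(p → q):
t: successors {u, y}; p → q there: u:T, y:T. ✓
u: successors {w}; p → q there: w:F. ✗
w: successors {t, w, z}; p → q there: t:T, w:F, z:T. ✓
y: successors {t, w}; p → q there: t:T, w:F. ✓
z: successors {w, y}; p → q there: w:F, y:T. ✓
— 4 worlds.

4 and 4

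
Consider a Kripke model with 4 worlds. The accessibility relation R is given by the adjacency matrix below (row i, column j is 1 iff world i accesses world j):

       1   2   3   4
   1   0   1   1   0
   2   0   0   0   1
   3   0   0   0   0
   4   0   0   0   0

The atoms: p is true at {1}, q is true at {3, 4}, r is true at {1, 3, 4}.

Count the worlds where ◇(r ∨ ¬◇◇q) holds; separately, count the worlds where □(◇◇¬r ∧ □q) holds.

For ◇(r ∨ ¬◇◇q):
1: successors {2, 3}; r ∨ ¬◇◇q there: 2:T, 3:T. ✓
2: successors {4}; r ∨ ¬◇◇q there: 4:T. ✓
3: no successors, so ◇(r ∨ ¬◇◇q) fails. ✗
4: no successors, so ◇(r ∨ ¬◇◇q) fails. ✗
— 2 worlds.
For □(◇◇¬r ∧ □q):
1: successors {2, 3}; ◇◇¬r ∧ □q there: 2:F, 3:F. ✗
2: successors {4}; ◇◇¬r ∧ □q there: 4:F. ✗
3: no successors, so □(◇◇¬r ∧ □q) holds vacuously. ✓
4: no successors, so □(◇◇¬r ∧ □q) holds vacuously. ✓
— 2 worlds.

2 and 2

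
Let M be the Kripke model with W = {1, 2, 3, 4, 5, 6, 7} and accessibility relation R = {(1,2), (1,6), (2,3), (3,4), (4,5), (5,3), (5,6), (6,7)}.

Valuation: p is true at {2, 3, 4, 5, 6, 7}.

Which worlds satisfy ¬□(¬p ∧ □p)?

{1, 2, 3, 4, 5, 6}

1: □(¬p ∧ □p) is F. ✓
2: □(¬p ∧ □p) is F. ✓
3: □(¬p ∧ □p) is F. ✓
4: □(¬p ∧ □p) is F. ✓
5: □(¬p ∧ □p) is F. ✓
6: □(¬p ∧ □p) is F. ✓
7: □(¬p ∧ □p) is T. ✗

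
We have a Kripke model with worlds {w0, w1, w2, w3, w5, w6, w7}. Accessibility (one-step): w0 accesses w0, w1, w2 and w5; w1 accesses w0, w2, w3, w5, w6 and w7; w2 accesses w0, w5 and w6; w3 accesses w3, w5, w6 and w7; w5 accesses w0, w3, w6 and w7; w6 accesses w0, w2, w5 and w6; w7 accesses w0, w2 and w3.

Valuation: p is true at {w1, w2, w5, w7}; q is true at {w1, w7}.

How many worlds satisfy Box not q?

w0: successors {w0, w1, w2, w5}; not q there: w0:T, w1:F, w2:T, w5:T. ✗
w1: successors {w0, w2, w3, w5, w6, w7}; not q there: w0:T, w2:T, w3:T, w5:T, w6:T, w7:F. ✗
w2: successors {w0, w5, w6}; not q there: w0:T, w5:T, w6:T. ✓
w3: successors {w3, w5, w6, w7}; not q there: w3:T, w5:T, w6:T, w7:F. ✗
w5: successors {w0, w3, w6, w7}; not q there: w0:T, w3:T, w6:T, w7:F. ✗
w6: successors {w0, w2, w5, w6}; not q there: w0:T, w2:T, w5:T, w6:T. ✓
w7: successors {w0, w2, w3}; not q there: w0:T, w2:T, w3:T. ✓
Satisfying worlds: {w2, w6, w7}.

3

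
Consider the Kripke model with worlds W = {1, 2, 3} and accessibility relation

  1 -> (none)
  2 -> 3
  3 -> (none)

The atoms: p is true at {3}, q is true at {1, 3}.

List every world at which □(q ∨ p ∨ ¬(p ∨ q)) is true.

1: no successors, so □(q ∨ p ∨ ¬(p ∨ q)) holds vacuously. ✓
2: successors {3}; q ∨ p ∨ ¬(p ∨ q) there: 3:T. ✓
3: no successors, so □(q ∨ p ∨ ¬(p ∨ q)) holds vacuously. ✓

{1, 2, 3}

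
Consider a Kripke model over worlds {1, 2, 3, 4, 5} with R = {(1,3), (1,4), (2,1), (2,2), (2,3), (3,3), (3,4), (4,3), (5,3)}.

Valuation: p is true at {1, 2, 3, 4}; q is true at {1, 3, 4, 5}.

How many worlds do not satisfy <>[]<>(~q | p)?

1: successors {3, 4}; []<>(~q | p) there: 3:T, 4:T. ✓
2: successors {1, 2, 3}; []<>(~q | p) there: 1:T, 2:T, 3:T. ✓
3: successors {3, 4}; []<>(~q | p) there: 3:T, 4:T. ✓
4: successors {3}; []<>(~q | p) there: 3:T. ✓
5: successors {3}; []<>(~q | p) there: 3:T. ✓
Satisfying worlds: {1, 2, 3, 4, 5}.
So <>[]<>(~q | p) fails at the other 0 worlds.

0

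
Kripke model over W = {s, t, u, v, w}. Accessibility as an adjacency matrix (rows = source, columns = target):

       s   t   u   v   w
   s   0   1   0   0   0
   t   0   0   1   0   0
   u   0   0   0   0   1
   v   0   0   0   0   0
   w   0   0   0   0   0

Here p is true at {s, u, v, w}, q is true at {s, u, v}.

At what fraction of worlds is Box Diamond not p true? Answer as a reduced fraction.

2/5

s: successors {t}; Diamond not p there: t:F. ✗
t: successors {u}; Diamond not p there: u:F. ✗
u: successors {w}; Diamond not p there: w:F. ✗
v: no successors, so Box Diamond not p holds vacuously. ✓
w: no successors, so Box Diamond not p holds vacuously. ✓
That's 2 of 5 worlds, so 2/5.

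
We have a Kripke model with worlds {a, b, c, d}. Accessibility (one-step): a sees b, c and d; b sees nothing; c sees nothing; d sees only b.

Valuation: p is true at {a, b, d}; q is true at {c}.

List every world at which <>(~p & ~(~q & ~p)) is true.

{a}

a: successors {b, c, d}; ~p & ~(~q & ~p) there: b:F, c:T, d:F. ✓
b: no successors, so <>(~p & ~(~q & ~p)) fails. ✗
c: no successors, so <>(~p & ~(~q & ~p)) fails. ✗
d: successors {b}; ~p & ~(~q & ~p) there: b:F. ✗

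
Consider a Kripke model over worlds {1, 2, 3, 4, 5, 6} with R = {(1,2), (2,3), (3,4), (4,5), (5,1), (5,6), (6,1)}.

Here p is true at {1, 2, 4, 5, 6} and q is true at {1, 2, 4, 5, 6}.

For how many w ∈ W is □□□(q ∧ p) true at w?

4

1: successors {2}; □□(q ∧ p) there: 2:T. ✓
2: successors {3}; □□(q ∧ p) there: 3:T. ✓
3: successors {4}; □□(q ∧ p) there: 4:T. ✓
4: successors {5}; □□(q ∧ p) there: 5:T. ✓
5: successors {1, 6}; □□(q ∧ p) there: 1:F, 6:T. ✗
6: successors {1}; □□(q ∧ p) there: 1:F. ✗
Satisfying worlds: {1, 2, 3, 4}.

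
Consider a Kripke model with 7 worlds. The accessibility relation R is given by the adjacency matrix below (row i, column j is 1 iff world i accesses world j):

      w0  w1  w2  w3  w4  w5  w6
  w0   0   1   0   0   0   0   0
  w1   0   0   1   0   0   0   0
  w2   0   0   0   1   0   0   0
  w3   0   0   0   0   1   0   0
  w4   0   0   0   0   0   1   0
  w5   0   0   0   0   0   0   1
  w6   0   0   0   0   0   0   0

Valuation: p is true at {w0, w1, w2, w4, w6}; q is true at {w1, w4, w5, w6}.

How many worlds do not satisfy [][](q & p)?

w0: successors {w1}; [](q & p) there: w1:F. ✗
w1: successors {w2}; [](q & p) there: w2:F. ✗
w2: successors {w3}; [](q & p) there: w3:T. ✓
w3: successors {w4}; [](q & p) there: w4:F. ✗
w4: successors {w5}; [](q & p) there: w5:T. ✓
w5: successors {w6}; [](q & p) there: w6:T. ✓
w6: no successors, so [][](q & p) holds vacuously. ✓
Satisfying worlds: {w2, w4, w5, w6}.
So [][](q & p) fails at the other 3 worlds.

3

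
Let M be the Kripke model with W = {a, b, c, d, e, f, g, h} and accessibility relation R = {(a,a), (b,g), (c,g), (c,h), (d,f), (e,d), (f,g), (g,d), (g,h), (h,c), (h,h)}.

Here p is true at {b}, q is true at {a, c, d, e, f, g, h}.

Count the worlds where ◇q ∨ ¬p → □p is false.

8

a: ◇q ∨ ¬p is T, □p is F. ✗
b: ◇q ∨ ¬p is T, □p is F. ✗
c: ◇q ∨ ¬p is T, □p is F. ✗
d: ◇q ∨ ¬p is T, □p is F. ✗
e: ◇q ∨ ¬p is T, □p is F. ✗
f: ◇q ∨ ¬p is T, □p is F. ✗
g: ◇q ∨ ¬p is T, □p is F. ✗
h: ◇q ∨ ¬p is T, □p is F. ✗
Satisfying worlds: ∅.
So ◇q ∨ ¬p → □p fails at the other 8 worlds.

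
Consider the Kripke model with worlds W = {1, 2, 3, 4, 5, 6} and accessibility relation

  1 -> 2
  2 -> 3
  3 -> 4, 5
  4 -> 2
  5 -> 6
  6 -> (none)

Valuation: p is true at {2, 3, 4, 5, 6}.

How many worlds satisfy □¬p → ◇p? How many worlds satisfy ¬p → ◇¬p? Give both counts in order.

For □¬p → ◇p:
1: □¬p is F, ◇p is T. ✓
2: □¬p is F, ◇p is T. ✓
3: □¬p is F, ◇p is T. ✓
4: □¬p is F, ◇p is T. ✓
5: □¬p is F, ◇p is T. ✓
6: □¬p is T, ◇p is F. ✗
— 5 worlds.
For ¬p → ◇¬p:
1: ¬p is T, ◇¬p is F. ✗
2: ¬p is F, ◇¬p is F. ✓
3: ¬p is F, ◇¬p is F. ✓
4: ¬p is F, ◇¬p is F. ✓
5: ¬p is F, ◇¬p is F. ✓
6: ¬p is F, ◇¬p is F. ✓
— 5 worlds.

5 and 5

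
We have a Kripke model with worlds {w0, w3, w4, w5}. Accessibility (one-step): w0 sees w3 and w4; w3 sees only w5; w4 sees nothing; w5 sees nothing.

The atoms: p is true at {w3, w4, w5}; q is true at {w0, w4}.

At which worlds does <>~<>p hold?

{w0, w3}

w0: successors {w3, w4}; ~<>p there: w3:F, w4:T. ✓
w3: successors {w5}; ~<>p there: w5:T. ✓
w4: no successors, so <>~<>p fails. ✗
w5: no successors, so <>~<>p fails. ✗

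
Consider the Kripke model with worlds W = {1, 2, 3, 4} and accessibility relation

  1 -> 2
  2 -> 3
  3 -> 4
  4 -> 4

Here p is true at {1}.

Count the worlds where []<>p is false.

4

1: successors {2}; <>p there: 2:F. ✗
2: successors {3}; <>p there: 3:F. ✗
3: successors {4}; <>p there: 4:F. ✗
4: successors {4}; <>p there: 4:F. ✗
Satisfying worlds: ∅.
So []<>p fails at the other 4 worlds.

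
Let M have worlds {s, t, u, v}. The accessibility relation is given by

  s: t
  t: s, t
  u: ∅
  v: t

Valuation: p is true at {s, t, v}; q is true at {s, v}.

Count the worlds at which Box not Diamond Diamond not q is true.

1

s: successors {t}; not Diamond Diamond not q there: t:F. ✗
t: successors {s, t}; not Diamond Diamond not q there: s:F, t:F. ✗
u: no successors, so Box not Diamond Diamond not q holds vacuously. ✓
v: successors {t}; not Diamond Diamond not q there: t:F. ✗
Satisfying worlds: {u}.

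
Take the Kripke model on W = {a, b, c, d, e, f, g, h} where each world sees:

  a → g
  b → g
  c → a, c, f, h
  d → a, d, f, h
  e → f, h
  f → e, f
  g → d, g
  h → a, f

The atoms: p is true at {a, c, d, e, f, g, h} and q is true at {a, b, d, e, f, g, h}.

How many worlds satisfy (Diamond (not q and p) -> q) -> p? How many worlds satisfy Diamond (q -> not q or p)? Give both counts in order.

For (Diamond (not q and p) -> q) -> p:
a: Diamond (not q and p) -> q is T, p is T. ✓
b: Diamond (not q and p) -> q is T, p is F. ✗
c: Diamond (not q and p) -> q is F, p is T. ✓
d: Diamond (not q and p) -> q is T, p is T. ✓
e: Diamond (not q and p) -> q is T, p is T. ✓
f: Diamond (not q and p) -> q is T, p is T. ✓
g: Diamond (not q and p) -> q is T, p is T. ✓
h: Diamond (not q and p) -> q is T, p is T. ✓
— 7 worlds.
For Diamond (q -> not q or p):
a: successors {g}; q -> not q or p there: g:T. ✓
b: successors {g}; q -> not q or p there: g:T. ✓
c: successors {a, c, f, h}; q -> not q or p there: a:T, c:T, f:T, h:T. ✓
d: successors {a, d, f, h}; q -> not q or p there: a:T, d:T, f:T, h:T. ✓
e: successors {f, h}; q -> not q or p there: f:T, h:T. ✓
f: successors {e, f}; q -> not q or p there: e:T, f:T. ✓
g: successors {d, g}; q -> not q or p there: d:T, g:T. ✓
h: successors {a, f}; q -> not q or p there: a:T, f:T. ✓
— 8 worlds.

7 and 8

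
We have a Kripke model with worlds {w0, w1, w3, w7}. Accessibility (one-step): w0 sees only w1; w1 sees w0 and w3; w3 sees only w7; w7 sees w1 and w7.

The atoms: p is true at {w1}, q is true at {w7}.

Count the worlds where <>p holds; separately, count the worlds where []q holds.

For <>p:
w0: successors {w1}; p there: w1:T. ✓
w1: successors {w0, w3}; p there: w0:F, w3:F. ✗
w3: successors {w7}; p there: w7:F. ✗
w7: successors {w1, w7}; p there: w1:T, w7:F. ✓
— 2 worlds.
For []q:
w0: successors {w1}; q there: w1:F. ✗
w1: successors {w0, w3}; q there: w0:F, w3:F. ✗
w3: successors {w7}; q there: w7:T. ✓
w7: successors {w1, w7}; q there: w1:F, w7:T. ✗
— 1 world.

2 and 1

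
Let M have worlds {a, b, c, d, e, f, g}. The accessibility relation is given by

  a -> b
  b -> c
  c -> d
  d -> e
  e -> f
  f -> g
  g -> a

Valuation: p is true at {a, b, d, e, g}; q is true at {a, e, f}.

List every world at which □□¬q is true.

{a, b, e, g}

a: successors {b}; □¬q there: b:T. ✓
b: successors {c}; □¬q there: c:T. ✓
c: successors {d}; □¬q there: d:F. ✗
d: successors {e}; □¬q there: e:F. ✗
e: successors {f}; □¬q there: f:T. ✓
f: successors {g}; □¬q there: g:F. ✗
g: successors {a}; □¬q there: a:T. ✓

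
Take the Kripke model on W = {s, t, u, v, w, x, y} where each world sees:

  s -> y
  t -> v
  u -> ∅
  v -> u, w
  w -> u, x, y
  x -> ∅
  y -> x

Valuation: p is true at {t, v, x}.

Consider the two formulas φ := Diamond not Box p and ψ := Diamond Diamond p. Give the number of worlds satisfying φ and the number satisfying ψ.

For Diamond not Box p:
s: successors {y}; not Box p there: y:F. ✗
t: successors {v}; not Box p there: v:T. ✓
u: no successors, so Diamond not Box p fails. ✗
v: successors {u, w}; not Box p there: u:F, w:T. ✓
w: successors {u, x, y}; not Box p there: u:F, x:F, y:F. ✗
x: no successors, so Diamond not Box p fails. ✗
y: successors {x}; not Box p there: x:F. ✗
— 2 worlds.
For Diamond Diamond p:
s: successors {y}; Diamond p there: y:T. ✓
t: successors {v}; Diamond p there: v:F. ✗
u: no successors, so Diamond Diamond p fails. ✗
v: successors {u, w}; Diamond p there: u:F, w:T. ✓
w: successors {u, x, y}; Diamond p there: u:F, x:F, y:T. ✓
x: no successors, so Diamond Diamond p fails. ✗
y: successors {x}; Diamond p there: x:F. ✗
— 3 worlds.

2 and 3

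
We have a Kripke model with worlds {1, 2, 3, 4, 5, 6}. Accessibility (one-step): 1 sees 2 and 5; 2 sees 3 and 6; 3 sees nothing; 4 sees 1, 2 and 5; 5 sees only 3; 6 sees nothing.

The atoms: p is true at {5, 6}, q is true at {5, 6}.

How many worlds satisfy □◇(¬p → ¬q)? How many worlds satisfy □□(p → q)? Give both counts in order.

For □◇(¬p → ¬q):
1: successors {2, 5}; ◇(¬p → ¬q) there: 2:T, 5:T. ✓
2: successors {3, 6}; ◇(¬p → ¬q) there: 3:F, 6:F. ✗
3: no successors, so □◇(¬p → ¬q) holds vacuously. ✓
4: successors {1, 2, 5}; ◇(¬p → ¬q) there: 1:T, 2:T, 5:T. ✓
5: successors {3}; ◇(¬p → ¬q) there: 3:F. ✗
6: no successors, so □◇(¬p → ¬q) holds vacuously. ✓
— 4 worlds.
For □□(p → q):
1: successors {2, 5}; □(p → q) there: 2:T, 5:T. ✓
2: successors {3, 6}; □(p → q) there: 3:T, 6:T. ✓
3: no successors, so □□(p → q) holds vacuously. ✓
4: successors {1, 2, 5}; □(p → q) there: 1:T, 2:T, 5:T. ✓
5: successors {3}; □(p → q) there: 3:T. ✓
6: no successors, so □□(p → q) holds vacuously. ✓
— 6 worlds.

4 and 6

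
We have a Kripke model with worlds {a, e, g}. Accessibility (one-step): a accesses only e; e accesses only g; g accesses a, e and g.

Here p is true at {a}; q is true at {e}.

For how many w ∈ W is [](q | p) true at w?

1

a: successors {e}; q | p there: e:T. ✓
e: successors {g}; q | p there: g:F. ✗
g: successors {a, e, g}; q | p there: a:T, e:T, g:F. ✗
Satisfying worlds: {a}.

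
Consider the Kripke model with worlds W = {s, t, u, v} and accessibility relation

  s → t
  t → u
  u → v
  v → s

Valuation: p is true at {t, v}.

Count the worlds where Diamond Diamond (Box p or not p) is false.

s: successors {t}; Diamond (Box p or not p) there: t:T. ✓
t: successors {u}; Diamond (Box p or not p) there: u:F. ✗
u: successors {v}; Diamond (Box p or not p) there: v:T. ✓
v: successors {s}; Diamond (Box p or not p) there: s:F. ✗
Satisfying worlds: {s, u}.
So Diamond Diamond (Box p or not p) fails at the other 2 worlds.

2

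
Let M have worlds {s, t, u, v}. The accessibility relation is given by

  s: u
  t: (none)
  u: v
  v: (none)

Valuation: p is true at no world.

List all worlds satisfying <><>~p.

s: successors {u}; <>~p there: u:T. ✓
t: no successors, so <><>~p fails. ✗
u: successors {v}; <>~p there: v:F. ✗
v: no successors, so <><>~p fails. ✗

{s}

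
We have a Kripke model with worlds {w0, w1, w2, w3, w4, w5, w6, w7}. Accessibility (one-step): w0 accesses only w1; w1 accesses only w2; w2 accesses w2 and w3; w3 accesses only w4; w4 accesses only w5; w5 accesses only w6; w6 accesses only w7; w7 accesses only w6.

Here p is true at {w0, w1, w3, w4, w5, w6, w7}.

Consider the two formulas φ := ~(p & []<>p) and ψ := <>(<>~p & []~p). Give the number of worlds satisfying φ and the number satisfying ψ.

2 and 1

For ~(p & []<>p):
w0: p & []<>p is F. ✓
w1: p & []<>p is T. ✗
w2: p & []<>p is F. ✓
w3: p & []<>p is T. ✗
w4: p & []<>p is T. ✗
w5: p & []<>p is T. ✗
w6: p & []<>p is T. ✗
w7: p & []<>p is T. ✗
— 2 worlds.
For <>(<>~p & []~p):
w0: successors {w1}; <>~p & []~p there: w1:T. ✓
w1: successors {w2}; <>~p & []~p there: w2:F. ✗
w2: successors {w2, w3}; <>~p & []~p there: w2:F, w3:F. ✗
w3: successors {w4}; <>~p & []~p there: w4:F. ✗
w4: successors {w5}; <>~p & []~p there: w5:F. ✗
w5: successors {w6}; <>~p & []~p there: w6:F. ✗
w6: successors {w7}; <>~p & []~p there: w7:F. ✗
w7: successors {w6}; <>~p & []~p there: w6:F. ✗
— 1 world.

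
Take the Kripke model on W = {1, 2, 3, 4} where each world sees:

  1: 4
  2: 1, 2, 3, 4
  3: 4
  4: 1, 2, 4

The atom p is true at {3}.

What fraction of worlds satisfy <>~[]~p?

1: successors {4}; ~[]~p there: 4:F. ✗
2: successors {1, 2, 3, 4}; ~[]~p there: 1:F, 2:T, 3:F, 4:F. ✓
3: successors {4}; ~[]~p there: 4:F. ✗
4: successors {1, 2, 4}; ~[]~p there: 1:F, 2:T, 4:F. ✓
That's 2 of 4 worlds, so 2/4 = 1/2.

1/2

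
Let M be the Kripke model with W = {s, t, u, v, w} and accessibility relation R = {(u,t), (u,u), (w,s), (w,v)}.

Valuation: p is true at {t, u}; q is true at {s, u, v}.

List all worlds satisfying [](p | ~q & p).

{s, t, u, v}

s: no successors, so [](p | ~q & p) holds vacuously. ✓
t: no successors, so [](p | ~q & p) holds vacuously. ✓
u: successors {t, u}; p | ~q & p there: t:T, u:T. ✓
v: no successors, so [](p | ~q & p) holds vacuously. ✓
w: successors {s, v}; p | ~q & p there: s:F, v:F. ✗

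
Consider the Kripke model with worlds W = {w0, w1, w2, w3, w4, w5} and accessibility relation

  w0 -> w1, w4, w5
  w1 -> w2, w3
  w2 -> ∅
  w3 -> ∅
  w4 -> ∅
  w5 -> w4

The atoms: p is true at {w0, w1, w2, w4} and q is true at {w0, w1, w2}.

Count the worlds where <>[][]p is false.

w0: successors {w1, w4, w5}; [][]p there: w1:T, w4:T, w5:T. ✓
w1: successors {w2, w3}; [][]p there: w2:T, w3:T. ✓
w2: no successors, so <>[][]p fails. ✗
w3: no successors, so <>[][]p fails. ✗
w4: no successors, so <>[][]p fails. ✗
w5: successors {w4}; [][]p there: w4:T. ✓
Satisfying worlds: {w0, w1, w5}.
So <>[][]p fails at the other 3 worlds.

3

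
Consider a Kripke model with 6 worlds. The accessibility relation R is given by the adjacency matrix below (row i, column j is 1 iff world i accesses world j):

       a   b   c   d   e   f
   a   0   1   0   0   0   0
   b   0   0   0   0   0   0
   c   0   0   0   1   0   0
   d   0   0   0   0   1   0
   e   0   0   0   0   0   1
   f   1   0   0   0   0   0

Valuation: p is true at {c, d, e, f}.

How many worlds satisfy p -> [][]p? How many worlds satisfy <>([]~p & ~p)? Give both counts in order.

For p -> [][]p:
a: p is F, [][]p is T. ✓
b: p is F, [][]p is T. ✓
c: p is T, [][]p is T. ✓
d: p is T, [][]p is T. ✓
e: p is T, [][]p is F. ✗
f: p is T, [][]p is F. ✗
— 4 worlds.
For <>([]~p & ~p):
a: successors {b}; []~p & ~p there: b:T. ✓
b: no successors, so <>([]~p & ~p) fails. ✗
c: successors {d}; []~p & ~p there: d:F. ✗
d: successors {e}; []~p & ~p there: e:F. ✗
e: successors {f}; []~p & ~p there: f:F. ✗
f: successors {a}; []~p & ~p there: a:T. ✓
— 2 worlds.

4 and 2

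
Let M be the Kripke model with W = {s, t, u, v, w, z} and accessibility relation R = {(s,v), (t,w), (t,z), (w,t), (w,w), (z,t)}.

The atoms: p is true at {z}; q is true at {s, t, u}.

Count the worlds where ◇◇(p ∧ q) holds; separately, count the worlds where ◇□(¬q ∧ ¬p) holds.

0 and 1

For ◇◇(p ∧ q):
s: successors {v}; ◇(p ∧ q) there: v:F. ✗
t: successors {w, z}; ◇(p ∧ q) there: w:F, z:F. ✗
u: no successors, so ◇◇(p ∧ q) fails. ✗
v: no successors, so ◇◇(p ∧ q) fails. ✗
w: successors {t, w}; ◇(p ∧ q) there: t:F, w:F. ✗
z: successors {t}; ◇(p ∧ q) there: t:F. ✗
— 0 worlds.
For ◇□(¬q ∧ ¬p):
s: successors {v}; □(¬q ∧ ¬p) there: v:T. ✓
t: successors {w, z}; □(¬q ∧ ¬p) there: w:F, z:F. ✗
u: no successors, so ◇□(¬q ∧ ¬p) fails. ✗
v: no successors, so ◇□(¬q ∧ ¬p) fails. ✗
w: successors {t, w}; □(¬q ∧ ¬p) there: t:F, w:F. ✗
z: successors {t}; □(¬q ∧ ¬p) there: t:F. ✗
— 1 world.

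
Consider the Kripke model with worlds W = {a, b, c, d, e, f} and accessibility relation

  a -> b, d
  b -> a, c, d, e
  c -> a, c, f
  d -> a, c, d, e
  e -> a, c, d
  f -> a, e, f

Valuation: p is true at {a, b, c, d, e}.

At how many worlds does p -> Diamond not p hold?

2

a: p is T, Diamond not p is F. ✗
b: p is T, Diamond not p is F. ✗
c: p is T, Diamond not p is T. ✓
d: p is T, Diamond not p is F. ✗
e: p is T, Diamond not p is F. ✗
f: p is F, Diamond not p is T. ✓
Satisfying worlds: {c, f}.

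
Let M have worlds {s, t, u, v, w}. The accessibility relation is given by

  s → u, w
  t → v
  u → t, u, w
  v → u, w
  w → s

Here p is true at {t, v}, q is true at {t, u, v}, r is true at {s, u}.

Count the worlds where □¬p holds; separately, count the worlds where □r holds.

3 and 1

For □¬p:
s: successors {u, w}; ¬p there: u:T, w:T. ✓
t: successors {v}; ¬p there: v:F. ✗
u: successors {t, u, w}; ¬p there: t:F, u:T, w:T. ✗
v: successors {u, w}; ¬p there: u:T, w:T. ✓
w: successors {s}; ¬p there: s:T. ✓
— 3 worlds.
For □r:
s: successors {u, w}; r there: u:T, w:F. ✗
t: successors {v}; r there: v:F. ✗
u: successors {t, u, w}; r there: t:F, u:T, w:F. ✗
v: successors {u, w}; r there: u:T, w:F. ✗
w: successors {s}; r there: s:T. ✓
— 1 world.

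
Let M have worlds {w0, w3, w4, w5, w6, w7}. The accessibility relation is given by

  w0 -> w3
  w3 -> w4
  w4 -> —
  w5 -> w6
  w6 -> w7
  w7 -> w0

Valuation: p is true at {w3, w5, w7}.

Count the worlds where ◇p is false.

w0: successors {w3}; p there: w3:T. ✓
w3: successors {w4}; p there: w4:F. ✗
w4: no successors, so ◇p fails. ✗
w5: successors {w6}; p there: w6:F. ✗
w6: successors {w7}; p there: w7:T. ✓
w7: successors {w0}; p there: w0:F. ✗
Satisfying worlds: {w0, w6}.
So ◇p fails at the other 4 worlds.

4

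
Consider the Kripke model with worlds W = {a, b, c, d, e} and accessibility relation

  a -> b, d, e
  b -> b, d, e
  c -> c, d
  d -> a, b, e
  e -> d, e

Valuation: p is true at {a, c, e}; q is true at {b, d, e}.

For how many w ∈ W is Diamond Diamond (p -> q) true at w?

5

a: successors {b, d, e}; Diamond (p -> q) there: b:T, d:T, e:T. ✓
b: successors {b, d, e}; Diamond (p -> q) there: b:T, d:T, e:T. ✓
c: successors {c, d}; Diamond (p -> q) there: c:T, d:T. ✓
d: successors {a, b, e}; Diamond (p -> q) there: a:T, b:T, e:T. ✓
e: successors {d, e}; Diamond (p -> q) there: d:T, e:T. ✓
Satisfying worlds: {a, b, c, d, e}.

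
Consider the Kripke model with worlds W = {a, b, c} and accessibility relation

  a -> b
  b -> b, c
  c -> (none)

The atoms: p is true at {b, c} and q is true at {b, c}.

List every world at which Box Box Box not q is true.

a: successors {b}; Box Box not q there: b:F. ✗
b: successors {b, c}; Box Box not q there: b:F, c:T. ✗
c: no successors, so Box Box Box not q holds vacuously. ✓

{c}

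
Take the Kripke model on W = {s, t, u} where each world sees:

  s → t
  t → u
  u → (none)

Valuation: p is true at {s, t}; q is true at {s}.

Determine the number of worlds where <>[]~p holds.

s: successors {t}; []~p there: t:T. ✓
t: successors {u}; []~p there: u:T. ✓
u: no successors, so <>[]~p fails. ✗
Satisfying worlds: {s, t}.

2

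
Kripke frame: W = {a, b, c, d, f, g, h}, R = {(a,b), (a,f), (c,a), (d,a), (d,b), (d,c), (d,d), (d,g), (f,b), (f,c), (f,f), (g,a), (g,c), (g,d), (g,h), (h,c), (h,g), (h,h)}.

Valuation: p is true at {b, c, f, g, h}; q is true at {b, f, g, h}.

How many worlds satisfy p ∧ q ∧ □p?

a: p ∧ q is F, □p is T. ✗
b: p ∧ q is T, □p is T. ✓
c: p ∧ q is F, □p is F. ✗
d: p ∧ q is F, □p is F. ✗
f: p ∧ q is T, □p is T. ✓
g: p ∧ q is T, □p is F. ✗
h: p ∧ q is T, □p is T. ✓
Satisfying worlds: {b, f, h}.

3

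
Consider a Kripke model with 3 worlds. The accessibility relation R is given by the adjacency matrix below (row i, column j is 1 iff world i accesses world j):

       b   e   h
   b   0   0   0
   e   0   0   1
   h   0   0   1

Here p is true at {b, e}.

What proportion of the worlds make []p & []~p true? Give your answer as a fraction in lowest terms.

1/3

b: []p is T, []~p is T. ✓
e: []p is F, []~p is T. ✗
h: []p is F, []~p is T. ✗
That's 1 of 3 worlds, so 1/3.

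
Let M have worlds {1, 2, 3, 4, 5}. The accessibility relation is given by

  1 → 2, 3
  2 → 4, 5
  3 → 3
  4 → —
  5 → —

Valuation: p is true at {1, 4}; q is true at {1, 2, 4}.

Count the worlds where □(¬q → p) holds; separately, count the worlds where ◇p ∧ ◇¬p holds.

2 and 1

For □(¬q → p):
1: successors {2, 3}; ¬q → p there: 2:T, 3:F. ✗
2: successors {4, 5}; ¬q → p there: 4:T, 5:F. ✗
3: successors {3}; ¬q → p there: 3:F. ✗
4: no successors, so □(¬q → p) holds vacuously. ✓
5: no successors, so □(¬q → p) holds vacuously. ✓
— 2 worlds.
For ◇p ∧ ◇¬p:
1: ◇p is F, ◇¬p is T. ✗
2: ◇p is T, ◇¬p is T. ✓
3: ◇p is F, ◇¬p is T. ✗
4: ◇p is F, ◇¬p is F. ✗
5: ◇p is F, ◇¬p is F. ✗
— 1 world.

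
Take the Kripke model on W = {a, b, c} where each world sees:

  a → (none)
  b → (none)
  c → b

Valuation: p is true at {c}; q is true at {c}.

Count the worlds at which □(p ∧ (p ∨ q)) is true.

2

a: no successors, so □(p ∧ (p ∨ q)) holds vacuously. ✓
b: no successors, so □(p ∧ (p ∨ q)) holds vacuously. ✓
c: successors {b}; p ∧ (p ∨ q) there: b:F. ✗
Satisfying worlds: {a, b}.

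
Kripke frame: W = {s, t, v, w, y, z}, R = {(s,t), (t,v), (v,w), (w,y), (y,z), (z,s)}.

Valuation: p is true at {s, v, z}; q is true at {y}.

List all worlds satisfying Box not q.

{s, t, v, y, z}

s: successors {t}; not q there: t:T. ✓
t: successors {v}; not q there: v:T. ✓
v: successors {w}; not q there: w:T. ✓
w: successors {y}; not q there: y:F. ✗
y: successors {z}; not q there: z:T. ✓
z: successors {s}; not q there: s:T. ✓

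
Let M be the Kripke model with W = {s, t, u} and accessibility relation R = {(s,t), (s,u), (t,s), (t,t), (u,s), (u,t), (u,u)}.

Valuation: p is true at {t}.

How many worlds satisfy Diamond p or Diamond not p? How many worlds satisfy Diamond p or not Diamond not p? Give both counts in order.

For Diamond p or Diamond not p:
s: Diamond p is T, Diamond not p is T. ✓
t: Diamond p is T, Diamond not p is T. ✓
u: Diamond p is T, Diamond not p is T. ✓
— 3 worlds.
For Diamond p or not Diamond not p:
s: Diamond p is T, not Diamond not p is F. ✓
t: Diamond p is T, not Diamond not p is F. ✓
u: Diamond p is T, not Diamond not p is F. ✓
— 3 worlds.

3 and 3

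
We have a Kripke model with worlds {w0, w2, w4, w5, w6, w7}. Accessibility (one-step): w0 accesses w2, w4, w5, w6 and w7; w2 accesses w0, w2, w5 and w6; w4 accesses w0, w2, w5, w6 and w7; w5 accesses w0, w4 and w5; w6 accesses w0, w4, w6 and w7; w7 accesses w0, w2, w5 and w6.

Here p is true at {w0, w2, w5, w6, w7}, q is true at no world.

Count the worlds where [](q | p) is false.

w0: successors {w2, w4, w5, w6, w7}; q | p there: w2:T, w4:F, w5:T, w6:T, w7:T. ✗
w2: successors {w0, w2, w5, w6}; q | p there: w0:T, w2:T, w5:T, w6:T. ✓
w4: successors {w0, w2, w5, w6, w7}; q | p there: w0:T, w2:T, w5:T, w6:T, w7:T. ✓
w5: successors {w0, w4, w5}; q | p there: w0:T, w4:F, w5:T. ✗
w6: successors {w0, w4, w6, w7}; q | p there: w0:T, w4:F, w6:T, w7:T. ✗
w7: successors {w0, w2, w5, w6}; q | p there: w0:T, w2:T, w5:T, w6:T. ✓
Satisfying worlds: {w2, w4, w7}.
So [](q | p) fails at the other 3 worlds.

3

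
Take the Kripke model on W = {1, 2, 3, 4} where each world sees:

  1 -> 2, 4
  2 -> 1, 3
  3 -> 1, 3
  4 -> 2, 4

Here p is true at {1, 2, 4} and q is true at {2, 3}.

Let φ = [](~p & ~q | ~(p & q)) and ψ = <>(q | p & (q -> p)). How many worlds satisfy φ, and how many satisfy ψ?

2 and 4

For [](~p & ~q | ~(p & q)):
1: successors {2, 4}; ~p & ~q | ~(p & q) there: 2:F, 4:T. ✗
2: successors {1, 3}; ~p & ~q | ~(p & q) there: 1:T, 3:T. ✓
3: successors {1, 3}; ~p & ~q | ~(p & q) there: 1:T, 3:T. ✓
4: successors {2, 4}; ~p & ~q | ~(p & q) there: 2:F, 4:T. ✗
— 2 worlds.
For <>(q | p & (q -> p)):
1: successors {2, 4}; q | p & (q -> p) there: 2:T, 4:T. ✓
2: successors {1, 3}; q | p & (q -> p) there: 1:T, 3:T. ✓
3: successors {1, 3}; q | p & (q -> p) there: 1:T, 3:T. ✓
4: successors {2, 4}; q | p & (q -> p) there: 2:T, 4:T. ✓
— 4 worlds.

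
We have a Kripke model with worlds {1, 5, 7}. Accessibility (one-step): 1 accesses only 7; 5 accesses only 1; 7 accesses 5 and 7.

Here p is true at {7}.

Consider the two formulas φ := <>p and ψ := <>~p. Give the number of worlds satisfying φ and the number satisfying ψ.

2 and 2

For <>p:
1: successors {7}; p there: 7:T. ✓
5: successors {1}; p there: 1:F. ✗
7: successors {5, 7}; p there: 5:F, 7:T. ✓
— 2 worlds.
For <>~p:
1: successors {7}; ~p there: 7:F. ✗
5: successors {1}; ~p there: 1:T. ✓
7: successors {5, 7}; ~p there: 5:T, 7:F. ✓
— 2 worlds.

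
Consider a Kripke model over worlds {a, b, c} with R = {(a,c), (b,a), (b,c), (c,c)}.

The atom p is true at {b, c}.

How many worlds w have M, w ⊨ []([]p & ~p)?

0

a: successors {c}; []p & ~p there: c:F. ✗
b: successors {a, c}; []p & ~p there: a:T, c:F. ✗
c: successors {c}; []p & ~p there: c:F. ✗
Satisfying worlds: ∅.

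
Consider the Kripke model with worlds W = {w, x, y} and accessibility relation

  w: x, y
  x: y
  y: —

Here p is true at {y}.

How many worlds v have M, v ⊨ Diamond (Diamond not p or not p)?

w: successors {x, y}; Diamond not p or not p there: x:T, y:F. ✓
x: successors {y}; Diamond not p or not p there: y:F. ✗
y: no successors, so Diamond (Diamond not p or not p) fails. ✗
Satisfying worlds: {w}.

1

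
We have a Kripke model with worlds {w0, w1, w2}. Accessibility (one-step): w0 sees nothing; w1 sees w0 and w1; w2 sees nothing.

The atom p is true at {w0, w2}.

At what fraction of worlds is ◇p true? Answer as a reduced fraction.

w0: no successors, so ◇p fails. ✗
w1: successors {w0, w1}; p there: w0:T, w1:F. ✓
w2: no successors, so ◇p fails. ✗
That's 1 of 3 worlds, so 1/3.

1/3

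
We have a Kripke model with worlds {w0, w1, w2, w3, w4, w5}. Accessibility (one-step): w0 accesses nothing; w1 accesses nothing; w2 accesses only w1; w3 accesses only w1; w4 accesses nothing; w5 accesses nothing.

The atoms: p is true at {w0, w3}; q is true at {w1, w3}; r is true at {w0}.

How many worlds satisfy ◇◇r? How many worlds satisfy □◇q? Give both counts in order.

For ◇◇r:
w0: no successors, so ◇◇r fails. ✗
w1: no successors, so ◇◇r fails. ✗
w2: successors {w1}; ◇r there: w1:F. ✗
w3: successors {w1}; ◇r there: w1:F. ✗
w4: no successors, so ◇◇r fails. ✗
w5: no successors, so ◇◇r fails. ✗
— 0 worlds.
For □◇q:
w0: no successors, so □◇q holds vacuously. ✓
w1: no successors, so □◇q holds vacuously. ✓
w2: successors {w1}; ◇q there: w1:F. ✗
w3: successors {w1}; ◇q there: w1:F. ✗
w4: no successors, so □◇q holds vacuously. ✓
w5: no successors, so □◇q holds vacuously. ✓
— 4 worlds.

0 and 4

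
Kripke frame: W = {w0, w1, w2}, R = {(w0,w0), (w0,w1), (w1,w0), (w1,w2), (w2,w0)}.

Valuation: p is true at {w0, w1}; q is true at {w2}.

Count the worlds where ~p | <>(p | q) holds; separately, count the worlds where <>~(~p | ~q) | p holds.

For ~p | <>(p | q):
w0: ~p is F, <>(p | q) is T. ✓
w1: ~p is F, <>(p | q) is T. ✓
w2: ~p is T, <>(p | q) is T. ✓
— 3 worlds.
For <>~(~p | ~q) | p:
w0: <>~(~p | ~q) is F, p is T. ✓
w1: <>~(~p | ~q) is F, p is T. ✓
w2: <>~(~p | ~q) is F, p is F. ✗
— 2 worlds.

3 and 2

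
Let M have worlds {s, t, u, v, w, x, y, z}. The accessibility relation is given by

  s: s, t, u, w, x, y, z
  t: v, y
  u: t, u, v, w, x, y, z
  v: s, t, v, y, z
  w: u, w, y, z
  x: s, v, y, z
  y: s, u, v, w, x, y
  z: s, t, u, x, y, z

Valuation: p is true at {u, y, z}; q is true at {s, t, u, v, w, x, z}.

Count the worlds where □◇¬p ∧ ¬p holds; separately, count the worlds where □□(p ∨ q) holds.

For □◇¬p ∧ ¬p:
s: □◇¬p is T, ¬p is T. ✓
t: □◇¬p is T, ¬p is T. ✓
u: □◇¬p is T, ¬p is F. ✗
v: □◇¬p is T, ¬p is T. ✓
w: □◇¬p is T, ¬p is T. ✓
x: □◇¬p is T, ¬p is T. ✓
y: □◇¬p is T, ¬p is F. ✗
z: □◇¬p is T, ¬p is F. ✗
— 5 worlds.
For □□(p ∨ q):
s: successors {s, t, u, w, x, y, z}; □(p ∨ q) there: s:T, t:T, u:T, w:T, x:T, y:T, z:T. ✓
t: successors {v, y}; □(p ∨ q) there: v:T, y:T. ✓
u: successors {t, u, v, w, x, y, z}; □(p ∨ q) there: t:T, u:T, v:T, w:T, x:T, y:T, z:T. ✓
v: successors {s, t, v, y, z}; □(p ∨ q) there: s:T, t:T, v:T, y:T, z:T. ✓
w: successors {u, w, y, z}; □(p ∨ q) there: u:T, w:T, y:T, z:T. ✓
x: successors {s, v, y, z}; □(p ∨ q) there: s:T, v:T, y:T, z:T. ✓
y: successors {s, u, v, w, x, y}; □(p ∨ q) there: s:T, u:T, v:T, w:T, x:T, y:T. ✓
z: successors {s, t, u, x, y, z}; □(p ∨ q) there: s:T, t:T, u:T, x:T, y:T, z:T. ✓
— 8 worlds.

5 and 8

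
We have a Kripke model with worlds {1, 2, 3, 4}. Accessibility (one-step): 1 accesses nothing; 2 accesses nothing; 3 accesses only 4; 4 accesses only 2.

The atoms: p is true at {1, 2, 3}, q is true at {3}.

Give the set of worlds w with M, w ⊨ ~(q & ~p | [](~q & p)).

1: q & ~p | [](~q & p) is T. ✗
2: q & ~p | [](~q & p) is T. ✗
3: q & ~p | [](~q & p) is F. ✓
4: q & ~p | [](~q & p) is T. ✗

{3}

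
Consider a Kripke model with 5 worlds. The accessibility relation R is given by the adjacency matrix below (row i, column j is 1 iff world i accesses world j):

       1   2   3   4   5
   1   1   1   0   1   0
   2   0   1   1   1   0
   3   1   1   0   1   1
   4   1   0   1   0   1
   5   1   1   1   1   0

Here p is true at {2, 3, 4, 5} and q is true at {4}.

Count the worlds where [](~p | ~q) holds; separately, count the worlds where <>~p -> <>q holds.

For [](~p | ~q):
1: successors {1, 2, 4}; ~p | ~q there: 1:T, 2:T, 4:F. ✗
2: successors {2, 3, 4}; ~p | ~q there: 2:T, 3:T, 4:F. ✗
3: successors {1, 2, 4, 5}; ~p | ~q there: 1:T, 2:T, 4:F, 5:T. ✗
4: successors {1, 3, 5}; ~p | ~q there: 1:T, 3:T, 5:T. ✓
5: successors {1, 2, 3, 4}; ~p | ~q there: 1:T, 2:T, 3:T, 4:F. ✗
— 1 world.
For <>~p -> <>q:
1: <>~p is T, <>q is T. ✓
2: <>~p is F, <>q is T. ✓
3: <>~p is T, <>q is T. ✓
4: <>~p is T, <>q is F. ✗
5: <>~p is T, <>q is T. ✓
— 4 worlds.

1 and 4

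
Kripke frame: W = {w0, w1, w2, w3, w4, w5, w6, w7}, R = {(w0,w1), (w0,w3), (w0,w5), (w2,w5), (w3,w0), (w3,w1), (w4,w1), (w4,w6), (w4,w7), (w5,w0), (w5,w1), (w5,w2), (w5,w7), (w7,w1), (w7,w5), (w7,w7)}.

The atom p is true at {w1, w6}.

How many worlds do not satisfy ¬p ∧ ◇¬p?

2

w0: ¬p is T, ◇¬p is T. ✓
w1: ¬p is F, ◇¬p is F. ✗
w2: ¬p is T, ◇¬p is T. ✓
w3: ¬p is T, ◇¬p is T. ✓
w4: ¬p is T, ◇¬p is T. ✓
w5: ¬p is T, ◇¬p is T. ✓
w6: ¬p is F, ◇¬p is F. ✗
w7: ¬p is T, ◇¬p is T. ✓
Satisfying worlds: {w0, w2, w3, w4, w5, w7}.
So ¬p ∧ ◇¬p fails at the other 2 worlds.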